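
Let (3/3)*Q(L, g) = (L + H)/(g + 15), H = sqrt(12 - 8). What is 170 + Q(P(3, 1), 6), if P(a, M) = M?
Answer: 1191/7 ≈ 170.14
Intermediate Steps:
H = 2 (H = sqrt(4) = 2)
Q(L, g) = (2 + L)/(15 + g) (Q(L, g) = (L + 2)/(g + 15) = (2 + L)/(15 + g))
170 + Q(P(3, 1), 6) = 170 + (2 + 1)/(15 + 6) = 170 + 3/21 = 170 + (1/21)*3 = 170 + 1/7 = 1191/7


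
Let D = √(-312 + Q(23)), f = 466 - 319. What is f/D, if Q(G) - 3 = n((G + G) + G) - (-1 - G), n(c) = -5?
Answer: -147*I*√290/290 ≈ -8.6321*I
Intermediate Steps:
f = 147
Q(G) = -1 + G (Q(G) = 3 + (-5 - (-1 - G)) = 3 + (-5 + (1 + G)) = 3 + (-4 + G) = -1 + G)
D = I*√290 (D = √(-312 + (-1 + 23)) = √(-312 + 22) = √(-290) = I*√290 ≈ 17.029*I)
f/D = 147/((I*√290)) = 147*(-I*√290/290) = -147*I*√290/290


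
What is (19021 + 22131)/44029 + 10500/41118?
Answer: 51295058/43104391 ≈ 1.1900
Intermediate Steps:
(19021 + 22131)/44029 + 10500/41118 = 41152*(1/44029) + 10500*(1/41118) = 41152/44029 + 250/979 = 51295058/43104391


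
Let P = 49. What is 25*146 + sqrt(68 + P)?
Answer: 3650 + 3*sqrt(13) ≈ 3660.8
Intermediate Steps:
25*146 + sqrt(68 + P) = 25*146 + sqrt(68 + 49) = 3650 + sqrt(117) = 3650 + 3*sqrt(13)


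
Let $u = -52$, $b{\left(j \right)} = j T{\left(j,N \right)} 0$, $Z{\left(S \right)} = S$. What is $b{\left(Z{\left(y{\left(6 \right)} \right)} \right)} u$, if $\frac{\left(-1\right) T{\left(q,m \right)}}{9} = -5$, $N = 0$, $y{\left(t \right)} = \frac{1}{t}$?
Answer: $0$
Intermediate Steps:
$T{\left(q,m \right)} = 45$ ($T{\left(q,m \right)} = \left(-9\right) \left(-5\right) = 45$)
$b{\left(j \right)} = 0$ ($b{\left(j \right)} = j 45 \cdot 0 = 45 j 0 = 0$)
$b{\left(Z{\left(y{\left(6 \right)} \right)} \right)} u = 0 \left(-52\right) = 0$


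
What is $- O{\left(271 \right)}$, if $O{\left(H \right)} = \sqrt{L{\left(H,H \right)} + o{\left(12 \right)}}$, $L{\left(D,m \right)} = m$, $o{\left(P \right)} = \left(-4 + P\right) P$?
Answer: $- \sqrt{367} \approx -19.157$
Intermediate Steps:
$o{\left(P \right)} = P \left(-4 + P\right)$
$O{\left(H \right)} = \sqrt{96 + H}$ ($O{\left(H \right)} = \sqrt{H + 12 \left(-4 + 12\right)} = \sqrt{H + 12 \cdot 8} = \sqrt{H + 96} = \sqrt{96 + H}$)
$- O{\left(271 \right)} = - \sqrt{96 + 271} = - \sqrt{367}$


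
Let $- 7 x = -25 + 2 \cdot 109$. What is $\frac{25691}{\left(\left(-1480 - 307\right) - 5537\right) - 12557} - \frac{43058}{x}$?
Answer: $\frac{5987294323}{3837033} \approx 1560.4$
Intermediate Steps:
$x = - \frac{193}{7}$ ($x = - \frac{-25 + 2 \cdot 109}{7} = - \frac{-25 + 218}{7} = \left(- \frac{1}{7}\right) 193 = - \frac{193}{7} \approx -27.571$)
$\frac{25691}{\left(\left(-1480 - 307\right) - 5537\right) - 12557} - \frac{43058}{x} = \frac{25691}{\left(\left(-1480 - 307\right) - 5537\right) - 12557} - \frac{43058}{- \frac{193}{7}} = \frac{25691}{\left(-1787 - 5537\right) - 12557} - - \frac{301406}{193} = \frac{25691}{-7324 - 12557} + \frac{301406}{193} = \frac{25691}{-19881} + \frac{301406}{193} = 25691 \left(- \frac{1}{19881}\right) + \frac{301406}{193} = - \frac{25691}{19881} + \frac{301406}{193} = \frac{5987294323}{3837033}$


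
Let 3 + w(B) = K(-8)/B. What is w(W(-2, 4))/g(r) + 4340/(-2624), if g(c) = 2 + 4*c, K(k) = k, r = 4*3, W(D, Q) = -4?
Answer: -27453/16400 ≈ -1.6740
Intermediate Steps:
r = 12
w(B) = -3 - 8/B
w(W(-2, 4))/g(r) + 4340/(-2624) = (-3 - 8/(-4))/(2 + 4*12) + 4340/(-2624) = (-3 - 8*(-1/4))/(2 + 48) + 4340*(-1/2624) = (-3 + 2)/50 - 1085/656 = -1*1/50 - 1085/656 = -1/50 - 1085/656 = -27453/16400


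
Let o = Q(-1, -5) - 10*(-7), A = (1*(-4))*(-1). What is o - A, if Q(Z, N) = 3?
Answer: 69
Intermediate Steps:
A = 4 (A = -4*(-1) = 4)
o = 73 (o = 3 - 10*(-7) = 3 + 70 = 73)
o - A = 73 - 1*4 = 73 - 4 = 69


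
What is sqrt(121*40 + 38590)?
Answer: sqrt(43430) ≈ 208.40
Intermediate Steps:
sqrt(121*40 + 38590) = sqrt(4840 + 38590) = sqrt(43430)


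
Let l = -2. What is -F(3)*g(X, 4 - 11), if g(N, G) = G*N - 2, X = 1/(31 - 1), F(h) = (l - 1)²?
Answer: 201/10 ≈ 20.100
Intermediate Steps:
F(h) = 9 (F(h) = (-2 - 1)² = (-3)² = 9)
X = 1/30 ≈ 0.033333
g(N, G) = -2 + G*N
-F(3)*g(X, 4 - 11) = -9*(-2 + (4 - 11)*(1/30)) = -9*(-2 - 7*1/30) = -9*(-2 - 7/30) = -9*(-67)/30 = -1*(-201/10) = 201/10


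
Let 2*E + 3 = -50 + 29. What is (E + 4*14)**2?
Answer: 1936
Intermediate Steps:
E = -12 (E = -3/2 + (-50 + 29)/2 = -3/2 + (1/2)*(-21) = -3/2 - 21/2 = -12)
(E + 4*14)**2 = (-12 + 4*14)**2 = (-12 + 56)**2 = 44**2 = 1936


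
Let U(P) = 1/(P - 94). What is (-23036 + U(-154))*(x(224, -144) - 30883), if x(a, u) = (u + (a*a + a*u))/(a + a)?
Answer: 4933759752477/6944 ≈ 7.1051e+8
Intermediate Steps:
U(P) = 1/(-94 + P)
x(a, u) = (u + a**2 + a*u)/(2*a) (x(a, u) = (u + (a**2 + a*u))/((2*a)) = (u + a**2 + a*u)*(1/(2*a)) = (u + a**2 + a*u)/(2*a))
(-23036 + U(-154))*(x(224, -144) - 30883) = (-23036 + 1/(-94 - 154))*((1/2)*(-144 + 224*(224 - 144))/224 - 30883) = (-23036 + 1/(-248))*((1/2)*(1/224)*(-144 + 224*80) - 30883) = (-23036 - 1/248)*((1/2)*(1/224)*(-144 + 17920) - 30883) = -5712929*((1/2)*(1/224)*17776 - 30883)/248 = -5712929*(1111/28 - 30883)/248 = -5712929/248*(-863613/28) = 4933759752477/6944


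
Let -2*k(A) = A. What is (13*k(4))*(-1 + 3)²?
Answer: -104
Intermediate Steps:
k(A) = -A/2
(13*k(4))*(-1 + 3)² = (13*(-½*4))*(-1 + 3)² = (13*(-2))*2² = -26*4 = -104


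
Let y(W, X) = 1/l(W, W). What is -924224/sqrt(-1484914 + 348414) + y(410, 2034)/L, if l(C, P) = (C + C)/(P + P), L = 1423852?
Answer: 1/1423852 + 462112*I*sqrt(11365)/56825 ≈ 7.0232e-7 + 866.95*I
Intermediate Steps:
l(C, P) = C/P (l(C, P) = (2*C)/((2*P)) = (2*C)*(1/(2*P)) = C/P)
y(W, X) = 1 (y(W, X) = 1/(W/W) = 1/1 = 1)
-924224/sqrt(-1484914 + 348414) + y(410, 2034)/L = -924224/sqrt(-1484914 + 348414) + 1/1423852 = -924224*(-I*sqrt(11365)/113650) + 1*(1/1423852) = -924224*(-I*sqrt(11365)/113650) + 1/1423852 = -(-462112)*I*sqrt(11365)/56825 + 1/1423852 = 462112*I*sqrt(11365)/56825 + 1/1423852 = 1/1423852 + 462112*I*sqrt(11365)/56825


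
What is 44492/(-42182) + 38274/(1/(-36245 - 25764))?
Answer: -7150850723236/3013 ≈ -2.3733e+9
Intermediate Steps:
44492/(-42182) + 38274/(1/(-36245 - 25764)) = 44492*(-1/42182) + 38274/(1/(-62009)) = -3178/3013 + 38274/(-1/62009) = -3178/3013 + 38274*(-62009) = -3178/3013 - 2373332466 = -7150850723236/3013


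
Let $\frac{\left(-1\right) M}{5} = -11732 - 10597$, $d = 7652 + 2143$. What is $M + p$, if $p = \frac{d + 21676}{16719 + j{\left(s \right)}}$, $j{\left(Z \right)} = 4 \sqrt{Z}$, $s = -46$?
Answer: $\frac{2837106600474}{25411427} - \frac{11444 i \sqrt{46}}{25411427} \approx 1.1165 \cdot 10^{5} - 0.0030544 i$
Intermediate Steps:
$d = 9795$
$p = \frac{31471}{16719 + 4 i \sqrt{46}}$ ($p = \frac{9795 + 21676}{16719 + 4 \sqrt{-46}} = \frac{31471}{16719 + 4 i \sqrt{46}} \approx 1.8823 - 0.0030544 i$)
$M = 111645$ ($M = - 5 \left(-11732 - 10597\right) = \left(-5\right) \left(-22329\right) = 111645$)
$M + p = 111645 + \left(\frac{47833059}{25411427} - \frac{11444 i \sqrt{46}}{25411427}\right) = \frac{2837106600474}{25411427} - \frac{11444 i \sqrt{46}}{25411427}$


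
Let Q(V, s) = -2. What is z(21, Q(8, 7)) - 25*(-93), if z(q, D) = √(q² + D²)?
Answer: 2325 + √445 ≈ 2346.1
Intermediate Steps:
z(q, D) = √(D² + q²)
z(21, Q(8, 7)) - 25*(-93) = √((-2)² + 21²) - 25*(-93) = √(4 + 441) + 2325 = √445 + 2325 = 2325 + √445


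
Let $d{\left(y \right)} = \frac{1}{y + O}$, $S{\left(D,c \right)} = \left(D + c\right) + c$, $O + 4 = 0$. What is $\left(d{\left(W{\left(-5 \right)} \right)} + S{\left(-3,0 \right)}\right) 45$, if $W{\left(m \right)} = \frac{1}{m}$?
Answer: $- \frac{1020}{7} \approx -145.71$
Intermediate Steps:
$O = -4$ ($O = -4 + 0 = -4$)
$S{\left(D,c \right)} = D + 2 c$
$d{\left(y \right)} = \frac{1}{-4 + y}$ ($d{\left(y \right)} = \frac{1}{y - 4} = \frac{1}{-4 + y}$)
$\left(d{\left(W{\left(-5 \right)} \right)} + S{\left(-3,0 \right)}\right) 45 = \left(\frac{1}{-4 + \frac{1}{-5}} + \left(-3 + 2 \cdot 0\right)\right) 45 = \left(\frac{1}{-4 - \frac{1}{5}} + \left(-3 + 0\right)\right) 45 = \left(\frac{1}{- \frac{21}{5}} - 3\right) 45 = \left(- \frac{5}{21} - 3\right) 45 = \left(- \frac{68}{21}\right) 45 = - \frac{1020}{7}$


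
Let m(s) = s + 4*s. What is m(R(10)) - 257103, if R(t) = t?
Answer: -257053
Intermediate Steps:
m(s) = 5*s
m(R(10)) - 257103 = 5*10 - 257103 = 50 - 257103 = -257053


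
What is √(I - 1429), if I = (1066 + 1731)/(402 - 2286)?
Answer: 11*I*√10490583/942 ≈ 37.822*I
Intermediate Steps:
I = -2797/1884 (I = 2797/(-1884) = 2797*(-1/1884) = -2797/1884 ≈ -1.4846)
√(I - 1429) = √(-2797/1884 - 1429) = √(-2695033/1884) = 11*I*√10490583/942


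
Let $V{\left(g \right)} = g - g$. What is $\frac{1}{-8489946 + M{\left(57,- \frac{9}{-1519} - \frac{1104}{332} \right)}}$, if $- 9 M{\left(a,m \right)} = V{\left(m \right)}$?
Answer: $- \frac{1}{8489946} \approx -1.1779 \cdot 10^{-7}$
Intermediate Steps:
$V{\left(g \right)} = 0$
$M{\left(a,m \right)} = 0$ ($M{\left(a,m \right)} = \left(- \frac{1}{9}\right) 0 = 0$)
$\frac{1}{-8489946 + M{\left(57,- \frac{9}{-1519} - \frac{1104}{332} \right)}} = \frac{1}{-8489946 + 0} = \frac{1}{-8489946} = - \frac{1}{8489946}$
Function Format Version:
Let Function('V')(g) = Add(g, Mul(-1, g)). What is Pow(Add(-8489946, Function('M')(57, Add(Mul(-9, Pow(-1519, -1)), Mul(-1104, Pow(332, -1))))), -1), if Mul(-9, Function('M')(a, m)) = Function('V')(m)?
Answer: Rational(-1, 8489946) ≈ -1.1779e-7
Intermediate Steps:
Function('V')(g) = 0
Function('M')(a, m) = 0 (Function('M')(a, m) = Mul(Rational(-1, 9), 0) = 0)
Pow(Add(-8489946, Function('M')(57, Add(Mul(-9, Pow(-1519, -1)), Mul(-1104, Pow(332, -1))))), -1) = Pow(Add(-8489946, 0), -1) = Pow(-8489946, -1) = Rational(-1, 8489946)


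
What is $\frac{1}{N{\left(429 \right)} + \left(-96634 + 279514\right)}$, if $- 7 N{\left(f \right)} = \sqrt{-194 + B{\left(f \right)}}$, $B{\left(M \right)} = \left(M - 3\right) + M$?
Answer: $\frac{8961120}{1638809624939} + \frac{7 \sqrt{661}}{1638809624939} \approx 5.4682 \cdot 10^{-6}$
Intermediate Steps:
$B{\left(M \right)} = -3 + 2 M$ ($B{\left(M \right)} = \left(-3 + M\right) + M = -3 + 2 M$)
$N{\left(f \right)} = - \frac{\sqrt{-197 + 2 f}}{7}$ ($N{\left(f \right)} = - \frac{\sqrt{-194 + \left(-3 + 2 f\right)}}{7} = - \frac{\sqrt{-197 + 2 f}}{7}$)
$\frac{1}{N{\left(429 \right)} + \left(-96634 + 279514\right)} = \frac{1}{- \frac{\sqrt{-197 + 2 \cdot 429}}{7} + \left(-96634 + 279514\right)} = \frac{1}{- \frac{\sqrt{-197 + 858}}{7} + 182880} = \frac{1}{- \frac{\sqrt{661}}{7} + 182880} = \frac{1}{182880 - \frac{\sqrt{661}}{7}}$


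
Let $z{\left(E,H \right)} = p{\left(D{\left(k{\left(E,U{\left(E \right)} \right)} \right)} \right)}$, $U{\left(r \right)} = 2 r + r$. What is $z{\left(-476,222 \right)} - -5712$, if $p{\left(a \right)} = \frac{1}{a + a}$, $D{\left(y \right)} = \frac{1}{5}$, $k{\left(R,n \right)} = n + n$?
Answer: $\frac{11429}{2} \approx 5714.5$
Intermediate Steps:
$U{\left(r \right)} = 3 r$
$k{\left(R,n \right)} = 2 n$
$D{\left(y \right)} = \frac{1}{5}$
$p{\left(a \right)} = \frac{1}{2 a}$
$z{\left(E,H \right)} = \frac{5}{2}$ ($z{\left(E,H \right)} = \frac{\frac{1}{\frac{1}{5}}}{2} = \frac{1}{2} \cdot 5 = \frac{5}{2}$)
$z{\left(-476,222 \right)} - -5712 = \frac{5}{2} - -5712 = \frac{5}{2} + 5712 = \frac{11429}{2}$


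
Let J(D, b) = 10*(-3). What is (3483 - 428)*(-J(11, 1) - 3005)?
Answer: -9088625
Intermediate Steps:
J(D, b) = -30
(3483 - 428)*(-J(11, 1) - 3005) = (3483 - 428)*(-1*(-30) - 3005) = 3055*(30 - 3005) = 3055*(-2975) = -9088625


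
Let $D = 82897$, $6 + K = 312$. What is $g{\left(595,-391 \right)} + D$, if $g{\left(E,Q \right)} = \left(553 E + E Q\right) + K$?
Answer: $179593$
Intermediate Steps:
$K = 306$ ($K = -6 + 312 = 306$)
$g{\left(E,Q \right)} = 306 + 553 E + E Q$ ($g{\left(E,Q \right)} = \left(553 E + E Q\right) + 306 = 306 + 553 E + E Q$)
$g{\left(595,-391 \right)} + D = \left(306 + 553 \cdot 595 + 595 \left(-391\right)\right) + 82897 = \left(306 + 329035 - 232645\right) + 82897 = 96696 + 82897 = 179593$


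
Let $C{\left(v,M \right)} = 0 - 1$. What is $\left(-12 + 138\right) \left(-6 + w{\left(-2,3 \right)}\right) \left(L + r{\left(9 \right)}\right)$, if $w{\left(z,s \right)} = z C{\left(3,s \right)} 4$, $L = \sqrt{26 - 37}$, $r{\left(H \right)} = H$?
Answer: $2268 + 252 i \sqrt{11} \approx 2268.0 + 835.79 i$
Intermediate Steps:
$C{\left(v,M \right)} = -1$
$L = i \sqrt{11}$ ($L = \sqrt{-11} = i \sqrt{11} \approx 3.3166 i$)
$w{\left(z,s \right)} = - 4 z$ ($w{\left(z,s \right)} = z \left(-1\right) 4 = - z 4 = - 4 z$)
$\left(-12 + 138\right) \left(-6 + w{\left(-2,3 \right)}\right) \left(L + r{\left(9 \right)}\right) = \left(-12 + 138\right) \left(-6 - -8\right) \left(i \sqrt{11} + 9\right) = 126 \left(-6 + 8\right) \left(9 + i \sqrt{11}\right) = 126 \cdot 2 \left(9 + i \sqrt{11}\right) = 126 \left(18 + 2 i \sqrt{11}\right) = 2268 + 252 i \sqrt{11}$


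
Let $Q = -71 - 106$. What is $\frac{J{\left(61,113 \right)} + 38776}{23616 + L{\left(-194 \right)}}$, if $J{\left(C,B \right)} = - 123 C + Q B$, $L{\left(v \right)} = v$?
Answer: $\frac{5636}{11711} \approx 0.48126$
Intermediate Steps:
$Q = -177$ ($Q = -71 - 106 = -177$)
$J{\left(C,B \right)} = - 177 B - 123 C$ ($J{\left(C,B \right)} = - 123 C - 177 B = - 177 B - 123 C$)
$\frac{J{\left(61,113 \right)} + 38776}{23616 + L{\left(-194 \right)}} = \frac{\left(\left(-177\right) 113 - 7503\right) + 38776}{23616 - 194} = \frac{\left(-20001 - 7503\right) + 38776}{23422} = \left(-27504 + 38776\right) \frac{1}{23422} = 11272 \cdot \frac{1}{23422} = \frac{5636}{11711}$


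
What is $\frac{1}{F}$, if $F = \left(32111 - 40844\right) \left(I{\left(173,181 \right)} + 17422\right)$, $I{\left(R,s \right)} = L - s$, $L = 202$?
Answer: $- \frac{1}{152329719} \approx -6.5647 \cdot 10^{-9}$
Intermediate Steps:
$I{\left(R,s \right)} = 202 - s$
$F = -152329719$ ($F = \left(32111 - 40844\right) \left(\left(202 - 181\right) + 17422\right) = - 8733 \left(\left(202 - 181\right) + 17422\right) = - 8733 \left(21 + 17422\right) = \left(-8733\right) 17443 = -152329719$)
$\frac{1}{F} = \frac{1}{-152329719} = - \frac{1}{152329719}$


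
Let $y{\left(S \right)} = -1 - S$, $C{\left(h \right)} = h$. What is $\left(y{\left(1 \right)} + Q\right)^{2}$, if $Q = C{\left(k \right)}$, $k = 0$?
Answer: $4$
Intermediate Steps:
$Q = 0$
$\left(y{\left(1 \right)} + Q\right)^{2} = \left(\left(-1 - 1\right) + 0\right)^{2} = \left(-2 + 0\right)^{2} = \left(-2\right)^{2} = 4$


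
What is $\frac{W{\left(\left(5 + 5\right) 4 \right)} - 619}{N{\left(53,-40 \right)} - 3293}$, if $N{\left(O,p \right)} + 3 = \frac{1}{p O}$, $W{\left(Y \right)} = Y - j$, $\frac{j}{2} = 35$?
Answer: $\frac{1375880}{6987521} \approx 0.19691$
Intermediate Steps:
$j = 70$ ($j = 2 \cdot 35 = 70$)
$W{\left(Y \right)} = -70 + Y$ ($W{\left(Y \right)} = Y - 70 = -70 + Y$)
$N{\left(O,p \right)} = -3 + \frac{1}{O p}$ ($N{\left(O,p \right)} = -3 + \frac{1}{p O} = -3 + \frac{1}{O p}$)
$\frac{W{\left(\left(5 + 5\right) 4 \right)} - 619}{N{\left(53,-40 \right)} - 3293} = \frac{\left(-70 + \left(5 + 5\right) 4\right) - 619}{\left(-3 + \frac{1}{53 \left(-40\right)}\right) - 3293} = \frac{\left(-70 + 10 \cdot 4\right) - 619}{\left(-3 + \frac{1}{53} \left(- \frac{1}{40}\right)\right) - 3293} = \frac{\left(-70 + 40\right) - 619}{\left(-3 - \frac{1}{2120}\right) - 3293} = \frac{-30 - 619}{- \frac{6361}{2120} - 3293} = - \frac{649}{- \frac{6987521}{2120}} = \left(-649\right) \left(- \frac{2120}{6987521}\right) = \frac{1375880}{6987521}$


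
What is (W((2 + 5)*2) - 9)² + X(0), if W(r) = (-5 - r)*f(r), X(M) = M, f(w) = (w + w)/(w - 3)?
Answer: 398161/121 ≈ 3290.6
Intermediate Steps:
f(w) = 2*w/(-3 + w) (f(w) = (2*w)/(-3 + w) = 2*w/(-3 + w))
W(r) = 2*r*(-5 - r)/(-3 + r) (W(r) = (-5 - r)*(2*r/(-3 + r)) = 2*r*(-5 - r)/(-3 + r))
(W((2 + 5)*2) - 9)² + X(0) = (-2*(2 + 5)*2*(5 + (2 + 5)*2)/(-3 + (2 + 5)*2) - 9)² + 0 = (-2*7*2*(5 + 7*2)/(-3 + 7*2) - 9)² + 0 = (-2*14*(5 + 14)/(-3 + 14) - 9)² + 0 = (-2*14*19/11 - 9)² + 0 = (-2*14*1/11*19 - 9)² + 0 = (-532/11 - 9)² + 0 = (-631/11)² + 0 = 398161/121 + 0 = 398161/121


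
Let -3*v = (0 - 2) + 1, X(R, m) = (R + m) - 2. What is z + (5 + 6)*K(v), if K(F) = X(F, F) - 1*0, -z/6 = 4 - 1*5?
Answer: -26/3 ≈ -8.6667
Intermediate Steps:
X(R, m) = -2 + R + m
v = 1/3 (v = -((0 - 2) + 1)/3 = -(-2 + 1)/3 = -1/3*(-1) = 1/3 ≈ 0.33333)
z = 6 (z = -6*(4 - 1*5) = -6*(4 - 5) = -6*(-1) = 6)
K(F) = -2 + 2*F (K(F) = (-2 + F + F) - 1*0 = (-2 + 2*F) + 0 = -2 + 2*F)
z + (5 + 6)*K(v) = 6 + (5 + 6)*(-2 + 2*(1/3)) = 6 + 11*(-2 + 2/3) = 6 + 11*(-4/3) = 6 - 44/3 = -26/3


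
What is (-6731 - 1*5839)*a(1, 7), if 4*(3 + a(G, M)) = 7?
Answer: 31425/2 ≈ 15713.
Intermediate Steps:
a(G, M) = -5/4 (a(G, M) = -3 + (¼)*7 = -3 + 7/4 = -5/4)
(-6731 - 1*5839)*a(1, 7) = (-6731 - 1*5839)*(-5/4) = (-6731 - 5839)*(-5/4) = -12570*(-5/4) = 31425/2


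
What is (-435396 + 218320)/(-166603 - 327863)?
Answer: 108538/247233 ≈ 0.43901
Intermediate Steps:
(-435396 + 218320)/(-166603 - 327863) = -217076/(-494466) = -217076*(-1/494466) = 108538/247233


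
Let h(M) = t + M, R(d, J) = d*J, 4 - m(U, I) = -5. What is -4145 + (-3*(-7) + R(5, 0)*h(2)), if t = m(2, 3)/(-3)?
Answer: -4124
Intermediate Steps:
m(U, I) = 9 (m(U, I) = 4 - 1*(-5) = 4 + 5 = 9)
R(d, J) = J*d
t = -3 (t = 9/(-3) = 9*(-1/3) = -3)
h(M) = -3 + M
-4145 + (-3*(-7) + R(5, 0)*h(2)) = -4145 + (-3*(-7) + (0*5)*(-3 + 2)) = -4145 + (21 + 0*(-1)) = -4145 + (21 + 0) = -4145 + 21 = -4124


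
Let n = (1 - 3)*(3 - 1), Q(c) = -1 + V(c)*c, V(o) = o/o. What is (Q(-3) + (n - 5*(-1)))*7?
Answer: -21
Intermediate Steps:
V(o) = 1
Q(c) = -1 + c (Q(c) = -1 + 1*c = -1 + c)
n = -4 (n = -2*2 = -4)
(Q(-3) + (n - 5*(-1)))*7 = ((-1 - 3) + (-4 - 5*(-1)))*7 = (-4 + (-4 + 5))*7 = (-4 + 1)*7 = -3*7 = -21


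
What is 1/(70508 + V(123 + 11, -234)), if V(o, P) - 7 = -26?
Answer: 1/70489 ≈ 1.4187e-5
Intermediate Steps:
V(o, P) = -19 (V(o, P) = 7 - 26 = -19)
1/(70508 + V(123 + 11, -234)) = 1/(70508 - 19) = 1/70489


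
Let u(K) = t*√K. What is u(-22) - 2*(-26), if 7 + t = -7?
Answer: 52 - 14*I*√22 ≈ 52.0 - 65.666*I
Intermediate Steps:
t = -14 (t = -7 - 7 = -14)
u(K) = -14*√K
u(-22) - 2*(-26) = -14*I*√22 - 2*(-26) = -14*I*√22 - 1*(-52) = -14*I*√22 + 52 = 52 - 14*I*√22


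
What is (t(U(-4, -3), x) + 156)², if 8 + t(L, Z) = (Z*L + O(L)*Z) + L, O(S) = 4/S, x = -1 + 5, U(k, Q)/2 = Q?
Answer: 119716/9 ≈ 13302.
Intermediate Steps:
U(k, Q) = 2*Q
x = 4
t(L, Z) = -8 + L + L*Z + 4*Z/L (t(L, Z) = -8 + ((Z*L + (4/L)*Z) + L) = -8 + ((L*Z + 4*Z/L) + L) = -8 + (L + L*Z + 4*Z/L) = -8 + L + L*Z + 4*Z/L)
(t(U(-4, -3), x) + 156)² = ((-8 + 2*(-3) + (2*(-3))*4 + 4*4/(2*(-3))) + 156)² = ((-8 - 6 - 6*4 + 4*4/(-6)) + 156)² = ((-8 - 6 - 24 + 4*4*(-⅙)) + 156)² = ((-8 - 6 - 24 - 8/3) + 156)² = (-122/3 + 156)² = (346/3)² = 119716/9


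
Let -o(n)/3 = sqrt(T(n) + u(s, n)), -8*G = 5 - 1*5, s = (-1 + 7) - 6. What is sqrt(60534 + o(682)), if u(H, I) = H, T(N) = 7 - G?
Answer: sqrt(60534 - 3*sqrt(7)) ≈ 246.02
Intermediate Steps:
s = 0 (s = 6 - 6 = 0)
G = 0 (G = -(5 - 1*5)/8 = -(5 - 5)/8 = -1/8*0 = 0)
T(N) = 7 (T(N) = 7 - 1*0 = 7 + 0 = 7)
o(n) = -3*sqrt(7) (o(n) = -3*sqrt(7 + 0) = -3*sqrt(7))
sqrt(60534 + o(682)) = sqrt(60534 - 3*sqrt(7))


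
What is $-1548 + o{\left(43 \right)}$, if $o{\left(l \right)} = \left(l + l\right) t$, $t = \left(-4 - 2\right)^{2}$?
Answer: $1548$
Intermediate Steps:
$t = 36$ ($t = \left(-6\right)^{2} = 36$)
$o{\left(l \right)} = 72 l$ ($o{\left(l \right)} = \left(l + l\right) 36 = 2 l 36 = 72 l$)
$-1548 + o{\left(43 \right)} = -1548 + 72 \cdot 43 = -1548 + 3096 = 1548$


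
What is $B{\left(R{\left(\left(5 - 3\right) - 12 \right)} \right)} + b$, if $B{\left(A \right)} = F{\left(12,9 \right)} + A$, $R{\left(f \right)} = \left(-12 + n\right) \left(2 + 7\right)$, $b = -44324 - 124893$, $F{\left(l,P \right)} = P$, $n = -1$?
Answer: $-169325$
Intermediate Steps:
$b = -169217$
$R{\left(f \right)} = -117$ ($R{\left(f \right)} = \left(-12 - 1\right) \left(2 + 7\right) = \left(-13\right) 9 = -117$)
$B{\left(A \right)} = 9 + A$
$B{\left(R{\left(\left(5 - 3\right) - 12 \right)} \right)} + b = \left(9 - 117\right) - 169217 = -108 - 169217 = -169325$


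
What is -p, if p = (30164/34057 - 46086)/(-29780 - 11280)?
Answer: -784760369/699190210 ≈ -1.1224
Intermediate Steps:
p = 784760369/699190210 (p = (30164*(1/34057) - 46086)/(-41060) = (30164/34057 - 46086)*(-1/41060) = -1569520738/34057*(-1/41060) = 784760369/699190210 ≈ 1.1224)
-p = -1*784760369/699190210 = -784760369/699190210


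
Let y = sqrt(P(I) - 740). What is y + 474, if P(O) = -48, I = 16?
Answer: 474 + 2*I*sqrt(197) ≈ 474.0 + 28.071*I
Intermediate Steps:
y = 2*I*sqrt(197) (y = sqrt(-48 - 740) = sqrt(-788) = 2*I*sqrt(197) ≈ 28.071*I)
y + 474 = 2*I*sqrt(197) + 474 = 474 + 2*I*sqrt(197)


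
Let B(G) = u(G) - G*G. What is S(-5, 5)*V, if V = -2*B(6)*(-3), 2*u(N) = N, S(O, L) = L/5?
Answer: -198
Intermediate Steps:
S(O, L) = L/5 (S(O, L) = L*(1/5) = L/5)
u(N) = N/2
B(G) = G/2 - G**2 (B(G) = G/2 - G*G = G/2 - G**2)
V = -198 (V = -12*(1/2 - 1*6)*(-3) = -12*(1/2 - 6)*(-3) = -12*(-11)/2*(-3) = -2*(-33)*(-3) = 66*(-3) = -198)
S(-5, 5)*V = ((1/5)*5)*(-198) = 1*(-198) = -198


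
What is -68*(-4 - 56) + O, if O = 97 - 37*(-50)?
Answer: 6027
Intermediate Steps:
O = 1947 (O = 97 + 1850 = 1947)
-68*(-4 - 56) + O = -68*(-4 - 56) + 1947 = -68*(-60) + 1947 = 4080 + 1947 = 6027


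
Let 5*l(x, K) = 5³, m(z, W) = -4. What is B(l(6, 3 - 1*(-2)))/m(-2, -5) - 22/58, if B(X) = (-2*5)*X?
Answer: 3603/58 ≈ 62.121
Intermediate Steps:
l(x, K) = 25 (l(x, K) = (⅕)*5³ = (⅕)*125 = 25)
B(X) = -10*X
B(l(6, 3 - 1*(-2)))/m(-2, -5) - 22/58 = -10*25/(-4) - 22/58 = -250*(-¼) - 22*1/58 = 125/2 - 11/29 = 3603/58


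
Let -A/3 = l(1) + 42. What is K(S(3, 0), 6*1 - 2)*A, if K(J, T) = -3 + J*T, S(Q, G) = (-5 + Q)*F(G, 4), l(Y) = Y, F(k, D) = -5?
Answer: -4773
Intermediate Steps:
A = -129 (A = -3*(1 + 42) = -3*43 = -129)
S(Q, G) = 25 - 5*Q (S(Q, G) = (-5 + Q)*(-5) = 25 - 5*Q)
K(S(3, 0), 6*1 - 2)*A = (-3 + (25 - 5*3)*(6*1 - 2))*(-129) = (-3 + (25 - 15)*(6 - 2))*(-129) = (-3 + 10*4)*(-129) = (-3 + 40)*(-129) = 37*(-129) = -4773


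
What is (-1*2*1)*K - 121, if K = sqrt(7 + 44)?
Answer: -121 - 2*sqrt(51) ≈ -135.28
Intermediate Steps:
K = sqrt(51) ≈ 7.1414
(-1*2*1)*K - 121 = (-1*2*1)*sqrt(51) - 121 = (-2*1)*sqrt(51) - 121 = -2*sqrt(51) - 121 = -121 - 2*sqrt(51)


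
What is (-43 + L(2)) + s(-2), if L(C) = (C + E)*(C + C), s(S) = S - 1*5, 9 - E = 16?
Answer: -70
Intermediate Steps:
E = -7 (E = 9 - 1*16 = 9 - 16 = -7)
s(S) = -5 + S (s(S) = S - 5 = -5 + S)
L(C) = 2*C*(-7 + C) (L(C) = (C - 7)*(C + C) = (-7 + C)*(2*C) = 2*C*(-7 + C))
(-43 + L(2)) + s(-2) = (-43 + 2*2*(-7 + 2)) + (-5 - 2) = (-43 + 2*2*(-5)) - 7 = (-43 - 20) - 7 = -63 - 7 = -70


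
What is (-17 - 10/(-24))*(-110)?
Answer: 10945/6 ≈ 1824.2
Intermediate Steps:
(-17 - 10/(-24))*(-110) = (-17 - 10*(-1/24))*(-110) = (-17 + 5/12)*(-110) = -199/12*(-110) = 10945/6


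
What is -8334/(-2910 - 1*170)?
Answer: 4167/1540 ≈ 2.7058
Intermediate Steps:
-8334/(-2910 - 1*170) = -8334/(-2910 - 170) = -8334/(-3080) = -8334*(-1/3080) = 4167/1540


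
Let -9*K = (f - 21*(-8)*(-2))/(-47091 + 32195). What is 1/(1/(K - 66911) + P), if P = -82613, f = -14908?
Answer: -2242592887/185267326207247 ≈ -1.2105e-5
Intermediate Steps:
K = -3811/33516 (K = -(-14908 - 21*(-8)*(-2))/(9*(-47091 + 32195)) = -(-14908 + 168*(-2))/(9*(-14896)) = -(-14908 - 336)*(-1)/(9*14896) = -(-15244)*(-1)/(9*14896) = -1/9*3811/3724 = -3811/33516 ≈ -0.11371)
1/(1/(K - 66911) + P) = 1/(1/(-3811/33516 - 66911) - 82613) = 1/(1/(-2242592887/33516) - 82613) = 1/(-33516/2242592887 - 82613) = 1/(-185267326207247/2242592887) = -2242592887/185267326207247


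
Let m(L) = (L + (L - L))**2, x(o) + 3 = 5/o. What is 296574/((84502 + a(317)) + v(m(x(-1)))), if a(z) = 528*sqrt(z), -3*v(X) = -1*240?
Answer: 696800613/196270561 - 4349752*sqrt(317)/196270561 ≈ 3.1556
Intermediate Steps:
x(o) = -3 + 5/o
m(L) = L**2 (m(L) = (L + 0)**2 = L**2)
v(X) = 80 (v(X) = -(-1)*240/3 = -1/3*(-240) = 80)
296574/((84502 + a(317)) + v(m(x(-1)))) = 296574/((84502 + 528*sqrt(317)) + 80) = 296574/(84582 + 528*sqrt(317))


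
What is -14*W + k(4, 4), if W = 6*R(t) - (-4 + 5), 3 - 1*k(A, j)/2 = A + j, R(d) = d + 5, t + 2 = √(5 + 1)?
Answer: -248 - 84*√6 ≈ -453.76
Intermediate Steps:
t = -2 + √6 (t = -2 + √(5 + 1) = -2 + √6 ≈ 0.44949)
R(d) = 5 + d
k(A, j) = 6 - 2*A - 2*j (k(A, j) = 6 - 2*(A + j) = 6 + (-2*A - 2*j) = 6 - 2*A - 2*j)
W = 17 + 6*√6 (W = 6*(5 + (-2 + √6)) - (-4 + 5) = 6*(3 + √6) - 1*1 = (18 + 6*√6) - 1 = 17 + 6*√6 ≈ 31.697)
-14*W + k(4, 4) = -14*(17 + 6*√6) + (6 - 2*4 - 2*4) = (-238 - 84*√6) + (6 - 8 - 8) = (-238 - 84*√6) - 10 = -248 - 84*√6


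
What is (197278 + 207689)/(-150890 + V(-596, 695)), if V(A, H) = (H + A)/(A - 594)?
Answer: -481910730/179559199 ≈ -2.6839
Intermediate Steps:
V(A, H) = (A + H)/(-594 + A)
(197278 + 207689)/(-150890 + V(-596, 695)) = (197278 + 207689)/(-150890 + (-596 + 695)/(-594 - 596)) = 404967/(-150890 + 99/(-1190)) = 404967/(-150890 - 1/1190*99) = 404967/(-150890 - 99/1190) = 404967/(-179559199/1190) = 404967*(-1190/179559199) = -481910730/179559199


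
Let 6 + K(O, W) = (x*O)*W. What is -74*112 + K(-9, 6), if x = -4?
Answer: -8078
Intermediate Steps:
K(O, W) = -6 - 4*O*W (K(O, W) = -6 + (-4*O)*W = -6 - 4*O*W)
-74*112 + K(-9, 6) = -74*112 + (-6 - 4*(-9)*6) = -8288 + (-6 + 216) = -8288 + 210 = -8078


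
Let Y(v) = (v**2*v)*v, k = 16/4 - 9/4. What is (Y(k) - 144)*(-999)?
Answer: 34428537/256 ≈ 1.3449e+5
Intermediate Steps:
k = 7/4 (k = 16*(1/4) - 9*1/4 = 4 - 9/4 = 7/4 ≈ 1.7500)
Y(v) = v**4 (Y(v) = v**3*v = v**4)
(Y(k) - 144)*(-999) = ((7/4)**4 - 144)*(-999) = (2401/256 - 144)*(-999) = -34463/256*(-999) = 34428537/256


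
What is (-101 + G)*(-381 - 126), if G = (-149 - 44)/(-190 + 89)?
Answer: 5074056/101 ≈ 50238.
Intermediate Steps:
G = 193/101 (G = -193/(-101) = -193*(-1/101) = 193/101 ≈ 1.9109)
(-101 + G)*(-381 - 126) = (-101 + 193/101)*(-381 - 126) = -10008/101*(-507) = 5074056/101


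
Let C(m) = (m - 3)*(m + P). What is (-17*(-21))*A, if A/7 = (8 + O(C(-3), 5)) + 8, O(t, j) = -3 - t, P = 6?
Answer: 77469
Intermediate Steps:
C(m) = (-3 + m)*(6 + m) (C(m) = (m - 3)*(m + 6) = (-3 + m)*(6 + m))
A = 217 (A = 7*((8 + (-3 - (-18 + (-3)**2 + 3*(-3)))) + 8) = 7*((8 + (-3 - (-18 + 9 - 9))) + 8) = 7*((8 + (-3 - 1*(-18))) + 8) = 7*((8 + (-3 + 18)) + 8) = 7*((8 + 15) + 8) = 7*(23 + 8) = 7*31 = 217)
(-17*(-21))*A = -17*(-21)*217 = 357*217 = 77469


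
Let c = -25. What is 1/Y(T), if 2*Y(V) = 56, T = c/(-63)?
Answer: 1/28 ≈ 0.035714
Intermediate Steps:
T = 25/63 (T = -25/(-63) = -25*(-1/63) = 25/63 ≈ 0.39683)
Y(V) = 28 (Y(V) = (½)*56 = 28)
1/Y(T) = 1/28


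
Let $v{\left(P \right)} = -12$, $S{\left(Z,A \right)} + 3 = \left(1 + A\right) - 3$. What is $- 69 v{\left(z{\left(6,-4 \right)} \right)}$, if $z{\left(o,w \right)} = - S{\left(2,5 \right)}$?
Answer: $828$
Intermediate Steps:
$S{\left(Z,A \right)} = -5 + A$ ($S{\left(Z,A \right)} = -3 + \left(\left(1 + A\right) - 3\right) = -3 + \left(-2 + A\right) = -5 + A$)
$z{\left(o,w \right)} = 0$ ($z{\left(o,w \right)} = - (-5 + 5) = \left(-1\right) 0 = 0$)
$- 69 v{\left(z{\left(6,-4 \right)} \right)} = \left(-69\right) \left(-12\right) = 828$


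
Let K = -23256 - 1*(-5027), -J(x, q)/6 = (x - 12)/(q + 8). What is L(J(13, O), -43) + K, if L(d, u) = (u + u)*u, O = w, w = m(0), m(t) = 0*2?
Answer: -14531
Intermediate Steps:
m(t) = 0
w = 0
O = 0
J(x, q) = -6*(-12 + x)/(8 + q) (J(x, q) = -6*(x - 12)/(q + 8) = -6*(-12 + x)/(8 + q))
L(d, u) = 2*u² (L(d, u) = (2*u)*u = 2*u²)
K = -18229 (K = -23256 + 5027 = -18229)
L(J(13, O), -43) + K = 2*(-43)² - 18229 = 2*1849 - 18229 = 3698 - 18229 = -14531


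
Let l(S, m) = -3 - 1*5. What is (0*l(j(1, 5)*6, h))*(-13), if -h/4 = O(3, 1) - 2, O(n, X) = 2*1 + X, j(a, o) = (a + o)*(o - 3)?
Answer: 0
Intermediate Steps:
j(a, o) = (-3 + o)*(a + o) (j(a, o) = (a + o)*(-3 + o) = (-3 + o)*(a + o))
O(n, X) = 2 + X
h = -4 (h = -4*((2 + 1) - 2) = -4*(3 - 2) = -4*1 = -4)
l(S, m) = -8 (l(S, m) = -3 - 5 = -8)
(0*l(j(1, 5)*6, h))*(-13) = (0*(-8))*(-13) = 0*(-13) = 0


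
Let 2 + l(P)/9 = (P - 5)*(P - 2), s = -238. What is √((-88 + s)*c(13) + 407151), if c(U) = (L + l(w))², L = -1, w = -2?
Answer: I*√17291063 ≈ 4158.3*I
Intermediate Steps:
l(P) = -18 + 9*(-5 + P)*(-2 + P) (l(P) = -18 + 9*((P - 5)*(P - 2)) = -18 + 9*((-5 + P)*(-2 + P)) = -18 + 9*(-5 + P)*(-2 + P))
c(U) = 54289 (c(U) = (-1 + (72 - 63*(-2) + 9*(-2)²))² = (-1 + (72 + 126 + 9*4))² = (-1 + (72 + 126 + 36))² = (-1 + 234)² = 233² = 54289)
√((-88 + s)*c(13) + 407151) = √((-88 - 238)*54289 + 407151) = √(-326*54289 + 407151) = √(-17698214 + 407151) = √(-17291063) = I*√17291063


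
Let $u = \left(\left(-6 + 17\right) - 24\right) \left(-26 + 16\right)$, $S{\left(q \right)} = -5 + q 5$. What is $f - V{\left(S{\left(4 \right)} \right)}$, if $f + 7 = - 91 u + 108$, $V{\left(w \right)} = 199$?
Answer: $-11928$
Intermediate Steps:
$S{\left(q \right)} = -5 + 5 q$
$u = 130$ ($u = \left(11 - 24\right) \left(-10\right) = \left(-13\right) \left(-10\right) = 130$)
$f = -11729$ ($f = -7 + \left(\left(-91\right) 130 + 108\right) = -7 + \left(-11830 + 108\right) = -7 - 11722 = -11729$)
$f - V{\left(S{\left(4 \right)} \right)} = -11729 - 199 = -11928$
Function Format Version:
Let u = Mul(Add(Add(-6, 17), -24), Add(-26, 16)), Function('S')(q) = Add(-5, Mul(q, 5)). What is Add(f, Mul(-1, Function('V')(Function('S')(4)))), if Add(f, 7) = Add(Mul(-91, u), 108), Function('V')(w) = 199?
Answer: -11928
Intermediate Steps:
Function('S')(q) = Add(-5, Mul(5, q))
u = 130 (u = Mul(Add(11, -24), -10) = Mul(-13, -10) = 130)
f = -11729 (f = Add(-7, Add(Mul(-91, 130), 108)) = Add(-7, Add(-11830, 108)) = Add(-7, -11722) = -11729)
Add(f, Mul(-1, Function('V')(Function('S')(4)))) = Add(-11729, Mul(-1, 199)) = Add(-11729, -199) = -11928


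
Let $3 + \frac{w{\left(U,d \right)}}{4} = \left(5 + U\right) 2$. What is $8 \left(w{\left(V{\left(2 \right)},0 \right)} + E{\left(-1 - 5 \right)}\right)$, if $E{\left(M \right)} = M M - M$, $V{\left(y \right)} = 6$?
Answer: $944$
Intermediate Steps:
$E{\left(M \right)} = M^{2} - M$
$w{\left(U,d \right)} = 28 + 8 U$ ($w{\left(U,d \right)} = -12 + 4 \left(5 + U\right) 2 = -12 + 4 \left(10 + 2 U\right) = -12 + \left(40 + 8 U\right) = 28 + 8 U$)
$8 \left(w{\left(V{\left(2 \right)},0 \right)} + E{\left(-1 - 5 \right)}\right) = 8 \left(\left(28 + 8 \cdot 6\right) + \left(-1 - 5\right) \left(-1 - 6\right)\right) = 8 \left(\left(28 + 48\right) - 6 \left(-1 - 6\right)\right) = 8 \left(76 - -42\right) = 8 \left(76 + 42\right) = 8 \cdot 118 = 944$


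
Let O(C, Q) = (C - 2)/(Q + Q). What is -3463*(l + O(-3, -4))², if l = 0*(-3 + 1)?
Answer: -86575/64 ≈ -1352.7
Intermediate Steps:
O(C, Q) = (-2 + C)/(2*Q) (O(C, Q) = (-2 + C)/((2*Q)) = (-2 + C)*(1/(2*Q)) = (-2 + C)/(2*Q))
l = 0 (l = 0*(-2) = 0)
-3463*(l + O(-3, -4))² = -3463*(0 + (½)*(-2 - 3)/(-4))² = -3463*(0 + (½)*(-¼)*(-5))² = -3463*(0 + 5/8)² = -3463*(5/8)² = -3463*25/64 = -86575/64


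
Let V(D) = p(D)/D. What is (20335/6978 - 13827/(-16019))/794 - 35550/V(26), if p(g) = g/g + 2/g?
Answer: -533228282260140403/621276474756 ≈ -8.5828e+5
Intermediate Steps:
p(g) = 1 + 2/g
V(D) = (2 + D)/D**2 (V(D) = ((2 + D)/D)/D = (2 + D)/D**2)
(20335/6978 - 13827/(-16019))/794 - 35550/V(26) = (20335/6978 - 13827/(-16019))/794 - 35550*676/(2 + 26) = (20335*(1/6978) - 13827*(-1/16019))*(1/794) - 35550/((1/676)*28) = (20335/6978 + 13827/16019)*(1/794) - 35550/7/169 = (422231171/111780582)*(1/794) - 35550*169/7 = 422231171/88753782108 - 6007950/7 = -533228282260140403/621276474756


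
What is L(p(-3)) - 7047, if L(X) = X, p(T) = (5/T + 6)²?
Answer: -63254/9 ≈ -7028.2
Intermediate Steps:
p(T) = (6 + 5/T)²
L(p(-3)) - 7047 = (5 + 6*(-3))²/(-3)² - 7047 = (5 - 18)²/9 - 7047 = (⅑)*(-13)² - 7047 = (⅑)*169 - 7047 = 169/9 - 7047 = -63254/9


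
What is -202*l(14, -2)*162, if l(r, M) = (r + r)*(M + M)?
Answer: 3665088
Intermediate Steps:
l(r, M) = 4*M*r (l(r, M) = (2*r)*(2*M) = 4*M*r)
-202*l(14, -2)*162 = -808*(-2)*14*162 = -202*(-112)*162 = 22624*162 = 3665088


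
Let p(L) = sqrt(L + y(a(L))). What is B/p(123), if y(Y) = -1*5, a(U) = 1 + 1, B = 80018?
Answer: 40009*sqrt(118)/59 ≈ 7366.3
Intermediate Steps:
a(U) = 2
y(Y) = -5
p(L) = sqrt(-5 + L) (p(L) = sqrt(L - 5) = sqrt(-5 + L))
B/p(123) = 80018/(sqrt(-5 + 123)) = 80018/(sqrt(118)) = 80018*(sqrt(118)/118) = 40009*sqrt(118)/59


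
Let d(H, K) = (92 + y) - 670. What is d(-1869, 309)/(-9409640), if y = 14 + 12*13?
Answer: 51/1176205 ≈ 4.3360e-5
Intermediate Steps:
y = 170 (y = 14 + 156 = 170)
d(H, K) = -408 (d(H, K) = (92 + 170) - 670 = 262 - 670 = -408)
d(-1869, 309)/(-9409640) = -408/(-9409640) = -408*(-1/9409640) = 51/1176205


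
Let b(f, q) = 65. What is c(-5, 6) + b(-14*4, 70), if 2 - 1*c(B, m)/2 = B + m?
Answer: 67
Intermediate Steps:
c(B, m) = 4 - 2*B - 2*m (c(B, m) = 4 - 2*(B + m) = 4 + (-2*B - 2*m) = 4 - 2*B - 2*m)
c(-5, 6) + b(-14*4, 70) = (4 - 2*(-5) - 2*6) + 65 = (4 + 10 - 12) + 65 = 2 + 65 = 67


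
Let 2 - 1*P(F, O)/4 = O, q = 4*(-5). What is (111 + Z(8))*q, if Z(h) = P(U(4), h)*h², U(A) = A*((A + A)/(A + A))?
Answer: 28500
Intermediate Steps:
q = -20
U(A) = A (U(A) = A*((2*A)/((2*A))) = A*((2*A)*(1/(2*A))) = A*1 = A)
P(F, O) = 8 - 4*O
Z(h) = h²*(8 - 4*h) (Z(h) = (8 - 4*h)*h² = h²*(8 - 4*h))
(111 + Z(8))*q = (111 + 4*8²*(2 - 1*8))*(-20) = (111 + 4*64*(2 - 8))*(-20) = (111 + 4*64*(-6))*(-20) = (111 - 1536)*(-20) = -1425*(-20) = 28500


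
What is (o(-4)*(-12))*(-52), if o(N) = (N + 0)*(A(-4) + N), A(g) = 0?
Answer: 9984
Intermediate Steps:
o(N) = N**2 (o(N) = (N + 0)*(0 + N) = N*N = N**2)
(o(-4)*(-12))*(-52) = ((-4)**2*(-12))*(-52) = (16*(-12))*(-52) = -192*(-52) = 9984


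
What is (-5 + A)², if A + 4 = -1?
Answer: 100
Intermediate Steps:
A = -5 (A = -4 - 1 = -5)
(-5 + A)² = (-5 - 5)² = (-10)² = 100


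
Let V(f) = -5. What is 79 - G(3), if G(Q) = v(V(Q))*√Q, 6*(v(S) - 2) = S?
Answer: 79 - 7*√3/6 ≈ 76.979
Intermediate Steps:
v(S) = 2 + S/6
G(Q) = 7*√Q/6 (G(Q) = (2 + (⅙)*(-5))*√Q = (2 - ⅚)*√Q = 7*√Q/6)
79 - G(3) = 79 - 7*√3/6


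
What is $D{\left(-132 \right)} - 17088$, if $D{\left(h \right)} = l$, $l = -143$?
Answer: $-17231$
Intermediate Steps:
$D{\left(h \right)} = -143$
$D{\left(-132 \right)} - 17088 = -143 - 17088 = -17231$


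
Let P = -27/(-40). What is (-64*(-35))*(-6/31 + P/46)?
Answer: -285684/713 ≈ -400.68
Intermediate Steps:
P = 27/40 (P = -27*(-1/40) = 27/40 ≈ 0.67500)
(-64*(-35))*(-6/31 + P/46) = (-64*(-35))*(-6/31 + (27/40)/46) = 2240*(-6*1/31 + (27/40)*(1/46)) = 2240*(-6/31 + 27/1840) = 2240*(-10203/57040) = -285684/713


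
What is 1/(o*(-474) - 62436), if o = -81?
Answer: -1/24042 ≈ -4.1594e-5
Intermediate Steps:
1/(o*(-474) - 62436) = 1/(-81*(-474) - 62436) = 1/(38394 - 62436) = 1/(-24042) = -1/24042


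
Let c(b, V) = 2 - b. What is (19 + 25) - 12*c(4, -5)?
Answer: 68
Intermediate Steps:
(19 + 25) - 12*c(4, -5) = (19 + 25) - 12*(2 - 1*4) = 44 - 12*(2 - 4) = 44 - 12*(-2) = 44 + 24 = 68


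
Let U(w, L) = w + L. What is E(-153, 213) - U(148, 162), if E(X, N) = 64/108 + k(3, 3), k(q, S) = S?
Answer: -8273/27 ≈ -306.41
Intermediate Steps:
E(X, N) = 97/27 (E(X, N) = 64/108 + 3 = 64*(1/108) + 3 = 16/27 + 3 = 97/27)
U(w, L) = L + w
E(-153, 213) - U(148, 162) = 97/27 - (162 + 148) = 97/27 - 1*310 = 97/27 - 310 = -8273/27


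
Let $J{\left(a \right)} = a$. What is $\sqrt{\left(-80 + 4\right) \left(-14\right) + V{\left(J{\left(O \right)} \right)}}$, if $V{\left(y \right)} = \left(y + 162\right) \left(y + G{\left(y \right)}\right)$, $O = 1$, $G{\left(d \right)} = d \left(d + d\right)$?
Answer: $\sqrt{1553} \approx 39.408$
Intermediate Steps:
$G{\left(d \right)} = 2 d^{2}$ ($G{\left(d \right)} = d 2 d = 2 d^{2}$)
$V{\left(y \right)} = \left(162 + y\right) \left(y + 2 y^{2}\right)$ ($V{\left(y \right)} = \left(y + 162\right) \left(y + 2 y^{2}\right) = \left(162 + y\right) \left(y + 2 y^{2}\right)$)
$\sqrt{\left(-80 + 4\right) \left(-14\right) + V{\left(J{\left(O \right)} \right)}} = \sqrt{\left(-80 + 4\right) \left(-14\right) + 1 \left(162 + 2 \cdot 1^{2} + 325 \cdot 1\right)} = \sqrt{\left(-76\right) \left(-14\right) + 1 \left(162 + 2 \cdot 1 + 325\right)} = \sqrt{1064 + 1 \left(162 + 2 + 325\right)} = \sqrt{1064 + 1 \cdot 489} = \sqrt{1064 + 489} = \sqrt{1553}$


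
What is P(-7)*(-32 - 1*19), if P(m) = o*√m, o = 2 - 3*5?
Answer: 663*I*√7 ≈ 1754.1*I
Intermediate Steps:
o = -13 (o = 2 - 15 = -13)
P(m) = -13*√m
P(-7)*(-32 - 1*19) = (-13*I*√7)*(-32 - 1*19) = (-13*I*√7)*(-32 - 19) = -13*I*√7*(-51) = 663*I*√7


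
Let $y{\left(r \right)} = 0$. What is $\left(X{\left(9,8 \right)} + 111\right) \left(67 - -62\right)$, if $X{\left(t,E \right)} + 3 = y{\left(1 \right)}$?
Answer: $13932$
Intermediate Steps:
$X{\left(t,E \right)} = -3$ ($X{\left(t,E \right)} = -3 + 0 = -3$)
$\left(X{\left(9,8 \right)} + 111\right) \left(67 - -62\right) = \left(-3 + 111\right) \left(67 - -62\right) = 108 \left(67 + 62\right) = 108 \cdot 129 = 13932$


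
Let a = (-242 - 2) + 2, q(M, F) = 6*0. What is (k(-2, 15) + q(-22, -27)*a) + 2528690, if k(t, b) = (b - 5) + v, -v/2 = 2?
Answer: 2528696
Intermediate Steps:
v = -4 (v = -2*2 = -4)
k(t, b) = -9 + b (k(t, b) = (b - 5) - 4 = (-5 + b) - 4 = -9 + b)
q(M, F) = 0
a = -242 (a = -244 + 2 = -242)
(k(-2, 15) + q(-22, -27)*a) + 2528690 = ((-9 + 15) + 0*(-242)) + 2528690 = (6 + 0) + 2528690 = 6 + 2528690 = 2528696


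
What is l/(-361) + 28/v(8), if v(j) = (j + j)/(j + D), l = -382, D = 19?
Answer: 69757/1444 ≈ 48.308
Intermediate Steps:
v(j) = 2*j/(19 + j) (v(j) = (j + j)/(j + 19) = (2*j)/(19 + j) = 2*j/(19 + j))
l/(-361) + 28/v(8) = -382/(-361) + 28/((2*8/(19 + 8))) = -382*(-1/361) + 28/((2*8/27)) = 382/361 + 28/((2*8*(1/27))) = 382/361 + 28/(16/27) = 382/361 + 28*(27/16) = 382/361 + 189/4 = 69757/1444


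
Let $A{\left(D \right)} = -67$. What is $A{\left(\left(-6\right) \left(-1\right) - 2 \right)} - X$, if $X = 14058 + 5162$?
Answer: $-19287$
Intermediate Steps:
$X = 19220$
$A{\left(\left(-6\right) \left(-1\right) - 2 \right)} - X = -67 - 19220 = -19287$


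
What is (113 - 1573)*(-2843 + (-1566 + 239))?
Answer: 6088200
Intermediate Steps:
(113 - 1573)*(-2843 + (-1566 + 239)) = -1460*(-2843 - 1327) = -1460*(-4170) = 6088200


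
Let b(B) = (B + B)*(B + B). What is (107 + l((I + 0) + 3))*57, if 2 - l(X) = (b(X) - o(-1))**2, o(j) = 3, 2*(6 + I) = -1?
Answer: -114399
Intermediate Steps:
I = -13/2 (I = -6 + (1/2)*(-1) = -6 - 1/2 = -13/2 ≈ -6.5000)
b(B) = 4*B**2 (b(B) = (2*B)*(2*B) = 4*B**2)
l(X) = 2 - (-3 + 4*X**2)**2 (l(X) = 2 - (4*X**2 - 1*3)**2 = 2 - (4*X**2 - 3)**2 = 2 - (-3 + 4*X**2)**2)
(107 + l((I + 0) + 3))*57 = (107 + (2 - (-3 + 4*((-13/2 + 0) + 3)**2)**2))*57 = (107 + (2 - (-3 + 4*(-13/2 + 3)**2)**2))*57 = (107 + (2 - (-3 + 4*(-7/2)**2)**2))*57 = (107 + (2 - (-3 + 4*(49/4))**2))*57 = (107 + (2 - (-3 + 49)**2))*57 = (107 + (2 - 1*46**2))*57 = (107 + (2 - 1*2116))*57 = (107 + (2 - 2116))*57 = (107 - 2114)*57 = -2007*57 = -114399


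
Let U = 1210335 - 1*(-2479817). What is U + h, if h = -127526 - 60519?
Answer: 3502107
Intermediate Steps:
U = 3690152 (U = 1210335 + 2479817 = 3690152)
h = -188045
U + h = 3690152 - 188045 = 3502107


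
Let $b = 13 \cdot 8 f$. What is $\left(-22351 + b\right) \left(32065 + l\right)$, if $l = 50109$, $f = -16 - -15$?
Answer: $-1845217170$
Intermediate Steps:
$f = -1$ ($f = -16 + 15 = -1$)
$b = -104$ ($b = 13 \cdot 8 \left(-1\right) = 104 \left(-1\right) = -104$)
$\left(-22351 + b\right) \left(32065 + l\right) = \left(-22351 - 104\right) \left(32065 + 50109\right) = \left(-22455\right) 82174 = -1845217170$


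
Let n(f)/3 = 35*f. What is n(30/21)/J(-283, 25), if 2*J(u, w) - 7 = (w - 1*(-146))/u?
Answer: 8490/181 ≈ 46.906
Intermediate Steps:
n(f) = 105*f (n(f) = 3*(35*f) = 105*f)
J(u, w) = 7/2 + (146 + w)/(2*u) (J(u, w) = 7/2 + ((w - 1*(-146))/u)/2 = 7/2 + ((w + 146)/u)/2 = 7/2 + ((146 + w)/u)/2 = 7/2 + (146 + w)/(2*u))
n(30/21)/J(-283, 25) = (105*(30/21))/(((1/2)*(146 + 25 + 7*(-283))/(-283))) = (105*(30*(1/21)))/(((1/2)*(-1/283)*(146 + 25 - 1981))) = (105*(10/7))/(((1/2)*(-1/283)*(-1810))) = 150/(905/283) = 150*(283/905) = 8490/181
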